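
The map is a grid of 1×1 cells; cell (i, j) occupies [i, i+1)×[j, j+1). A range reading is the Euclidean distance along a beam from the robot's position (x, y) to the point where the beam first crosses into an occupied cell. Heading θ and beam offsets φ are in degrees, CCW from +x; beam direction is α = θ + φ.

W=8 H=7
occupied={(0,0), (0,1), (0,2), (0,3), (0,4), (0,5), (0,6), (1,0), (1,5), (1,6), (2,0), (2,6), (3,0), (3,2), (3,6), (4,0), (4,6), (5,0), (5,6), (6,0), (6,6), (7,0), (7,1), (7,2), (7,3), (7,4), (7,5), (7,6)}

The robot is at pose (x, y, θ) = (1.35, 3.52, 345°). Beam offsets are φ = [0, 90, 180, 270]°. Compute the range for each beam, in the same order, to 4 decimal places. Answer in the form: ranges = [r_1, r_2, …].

ranges = [2.0091, 1.5322, 0.3623, 1.3523]

beam 1: φ=0°, α=345°
  direction (0.9659, -0.2588); cell (1,3); t to first gridline: x 0.6729, y 2.0091 (then +1.0353 / +3.8637)
    (2,3) via x @ 0.6729
    (3,3) via x @ 1.7082
    (3,2) via y @ 2.0091  # hit
  → r_1 = 2.0091
beam 2: φ=90°, α=75°
  direction (0.2588, 0.9659); cell (1,3); t to first gridline: x 2.5114, y 0.4969 (then +3.8637 / +1.0353)
    (1,4) via y @ 0.4969
    (1,5) via y @ 1.5322  # hit
  → r_2 = 1.5322
beam 3: φ=180°, α=165°
  direction (-0.9659, 0.2588); cell (1,3); t to first gridline: x 0.3623, y 1.8546 (then +1.0353 / +3.8637)
    (0,3) via x @ 0.3623  # hit
  → r_3 = 0.3623
beam 4: φ=270°, α=255°
  direction (-0.2588, -0.9659); cell (1,3); t to first gridline: x 1.3523, y 0.5383 (then +3.8637 / +1.0353)
    (1,2) via y @ 0.5383
    (0,2) via x @ 1.3523  # hit
  → r_4 = 1.3523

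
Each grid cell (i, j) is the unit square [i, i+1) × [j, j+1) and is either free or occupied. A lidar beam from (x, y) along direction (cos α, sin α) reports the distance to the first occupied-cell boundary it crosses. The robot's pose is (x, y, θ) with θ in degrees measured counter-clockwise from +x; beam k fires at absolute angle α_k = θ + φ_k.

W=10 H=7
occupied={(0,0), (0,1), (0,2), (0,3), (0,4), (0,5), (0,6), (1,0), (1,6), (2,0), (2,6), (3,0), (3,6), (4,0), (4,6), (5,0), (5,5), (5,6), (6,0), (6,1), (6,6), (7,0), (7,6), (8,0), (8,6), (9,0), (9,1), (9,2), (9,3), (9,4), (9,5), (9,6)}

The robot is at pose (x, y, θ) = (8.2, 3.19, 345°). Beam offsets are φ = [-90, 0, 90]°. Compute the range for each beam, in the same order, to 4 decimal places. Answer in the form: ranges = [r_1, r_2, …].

beam 1: φ=-90°, α=255°
  d=(-0.2588,-0.9659)  start (8,3)  tX=0.7727 tY=0.1967  stride 1/|dx|=3.8637 1/|dy|=1.0353
    cross y-line → (8,2), t=0.1967
    cross x-line → (7,2), t=0.7727
    cross y-line → (7,1), t=1.2320
    cross y-line → (7,0), t=2.2673 (wall)
  → r_1 = 2.2673
beam 2: φ=0°, α=345°
  d=(0.9659,-0.2588)  start (8,3)  tX=0.8282 tY=0.7341  stride 1/|dx|=1.0353 1/|dy|=3.8637
    cross y-line → (8,2), t=0.7341
    cross x-line → (9,2), t=0.8282 (wall)
  → r_2 = 0.8282
beam 3: φ=90°, α=75°
  d=(0.2588,0.9659)  start (8,3)  tX=3.0910 tY=0.8386  stride 1/|dx|=3.8637 1/|dy|=1.0353
    cross y-line → (8,4), t=0.8386
    cross y-line → (8,5), t=1.8738
    cross y-line → (8,6), t=2.9091 (wall)
  → r_3 = 2.9091

ranges = [2.2673, 0.8282, 2.9091]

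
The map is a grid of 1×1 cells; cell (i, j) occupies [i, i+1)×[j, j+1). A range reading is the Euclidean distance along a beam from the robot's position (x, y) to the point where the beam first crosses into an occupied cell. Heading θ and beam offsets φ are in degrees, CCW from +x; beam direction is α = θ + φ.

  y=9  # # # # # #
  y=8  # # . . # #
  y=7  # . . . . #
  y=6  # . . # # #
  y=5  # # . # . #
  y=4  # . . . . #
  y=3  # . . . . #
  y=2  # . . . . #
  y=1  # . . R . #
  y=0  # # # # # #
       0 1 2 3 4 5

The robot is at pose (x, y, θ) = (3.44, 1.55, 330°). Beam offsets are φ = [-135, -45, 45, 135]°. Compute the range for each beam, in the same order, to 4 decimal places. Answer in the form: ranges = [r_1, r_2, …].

ranges = [2.1250, 0.5694, 1.6150, 6.6775]

beam 1: φ=-135°, α=195°
  dir = (cos 195°, sin 195°) = (-0.9659, -0.2588); from cell (3,1)
  next x-line at t=0.4555, next y-line at t=2.1250; Δt_x=1.0353, Δt_y=3.8637
    x: enter (2,1) at t=0.4555
    x: enter (1,1) at t=1.4908
    y: enter (1,0) at t=2.1250 ← occupied
  → r_1 = 2.1250
beam 2: φ=-45°, α=285°
  dir = (cos 285°, sin 285°) = (0.2588, -0.9659); from cell (3,1)
  next x-line at t=2.1637, next y-line at t=0.5694; Δt_x=3.8637, Δt_y=1.0353
    y: enter (3,0) at t=0.5694 ← occupied
  → r_2 = 0.5694
beam 3: φ=45°, α=15°
  dir = (cos 15°, sin 15°) = (0.9659, 0.2588); from cell (3,1)
  next x-line at t=0.5798, next y-line at t=1.7387; Δt_x=1.0353, Δt_y=3.8637
    x: enter (4,1) at t=0.5798
    x: enter (5,1) at t=1.6150 ← occupied
  → r_3 = 1.6150
beam 4: φ=135°, α=105°
  dir = (cos 105°, sin 105°) = (-0.2588, 0.9659); from cell (3,1)
  next x-line at t=1.7000, next y-line at t=0.4659; Δt_x=3.8637, Δt_y=1.0353
    y: enter (3,2) at t=0.4659
    y: enter (3,3) at t=1.5012
    x: enter (2,3) at t=1.7000
    y: enter (2,4) at t=2.5364
    y: enter (2,5) at t=3.5717
    y: enter (2,6) at t=4.6070
    x: enter (1,6) at t=5.5637
    y: enter (1,7) at t=5.6423
    y: enter (1,8) at t=6.6775 ← occupied
  → r_4 = 6.6775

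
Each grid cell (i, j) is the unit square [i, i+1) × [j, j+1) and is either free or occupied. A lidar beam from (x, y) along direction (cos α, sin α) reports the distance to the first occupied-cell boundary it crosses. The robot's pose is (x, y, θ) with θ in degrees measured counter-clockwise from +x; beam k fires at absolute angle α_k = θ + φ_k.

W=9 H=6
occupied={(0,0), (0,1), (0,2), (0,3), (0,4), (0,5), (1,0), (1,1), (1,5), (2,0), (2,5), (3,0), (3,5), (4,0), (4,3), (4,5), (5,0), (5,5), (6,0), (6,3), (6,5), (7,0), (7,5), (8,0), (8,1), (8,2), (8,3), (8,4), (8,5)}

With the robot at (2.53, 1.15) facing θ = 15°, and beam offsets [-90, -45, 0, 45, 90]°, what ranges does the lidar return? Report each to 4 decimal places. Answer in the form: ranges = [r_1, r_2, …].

ranges = [0.1553, 0.3000, 5.6630, 2.9400, 3.9858]

beam 1: φ=-90°, α=285°
  cosα=0.2588 sinα=-0.9659 | (2,1) | tMaxX 1.8159 tMaxY 0.1553 | tΔX 3.8637 tΔY 1.0353
    t=0.1553 [y] (2,0) — stop
  → r_1 = 0.1553
beam 2: φ=-45°, α=330°
  cosα=0.8660 sinα=-0.5000 | (2,1) | tMaxX 0.5427 tMaxY 0.3000 | tΔX 1.1547 tΔY 2.0000
    t=0.3000 [y] (2,0) — stop
  → r_2 = 0.3000
beam 3: φ=0°, α=15°
  cosα=0.9659 sinα=0.2588 | (2,1) | tMaxX 0.4866 tMaxY 3.2841 | tΔX 1.0353 tΔY 3.8637
    t=0.4866 [x] (3,1)
    t=1.5219 [x] (4,1)
    t=2.5571 [x] (5,1)
    t=3.2841 [y] (5,2)
    t=3.5924 [x] (6,2)
    t=4.6277 [x] (7,2)
    t=5.6630 [x] (8,2) — stop
  → r_3 = 5.6630
beam 4: φ=45°, α=60°
  cosα=0.5000 sinα=0.8660 | (2,1) | tMaxX 0.9400 tMaxY 0.9815 | tΔX 2.0000 tΔY 1.1547
    t=0.9400 [x] (3,1)
    t=0.9815 [y] (3,2)
    t=2.1362 [y] (3,3)
    t=2.9400 [x] (4,3) — stop
  → r_4 = 2.9400
beam 5: φ=90°, α=105°
  cosα=-0.2588 sinα=0.9659 | (2,1) | tMaxX 2.0478 tMaxY 0.8800 | tΔX 3.8637 tΔY 1.0353
    t=0.8800 [y] (2,2)
    t=1.9153 [y] (2,3)
    t=2.0478 [x] (1,3)
    t=2.9505 [y] (1,4)
    t=3.9858 [y] (1,5) — stop
  → r_5 = 3.9858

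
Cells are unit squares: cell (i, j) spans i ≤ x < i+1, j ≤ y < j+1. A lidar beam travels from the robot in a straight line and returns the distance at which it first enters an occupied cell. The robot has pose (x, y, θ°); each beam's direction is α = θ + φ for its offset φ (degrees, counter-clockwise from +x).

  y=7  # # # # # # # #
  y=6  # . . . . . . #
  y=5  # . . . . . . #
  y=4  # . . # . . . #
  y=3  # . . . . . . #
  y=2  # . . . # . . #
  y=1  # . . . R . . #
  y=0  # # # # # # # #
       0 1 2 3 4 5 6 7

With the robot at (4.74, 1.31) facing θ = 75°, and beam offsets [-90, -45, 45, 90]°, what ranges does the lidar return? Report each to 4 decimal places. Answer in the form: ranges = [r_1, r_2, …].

ranges = [1.1977, 2.6096, 0.7967, 3.8719]

beam 1: φ=-90°, α=345°
  cosα=0.9659 sinα=-0.2588 | (4,1) | tMaxX 0.2692 tMaxY 1.1977 | tΔX 1.0353 tΔY 3.8637
    t=0.2692 [x] (5,1)
    t=1.1977 [y] (5,0) — stop
  → r_1 = 1.1977
beam 2: φ=-45°, α=30°
  cosα=0.8660 sinα=0.5000 | (4,1) | tMaxX 0.3002 tMaxY 1.3800 | tΔX 1.1547 tΔY 2.0000
    t=0.3002 [x] (5,1)
    t=1.3800 [y] (5,2)
    t=1.4549 [x] (6,2)
    t=2.6096 [x] (7,2) — stop
  → r_2 = 2.6096
beam 3: φ=45°, α=120°
  cosα=-0.5000 sinα=0.8660 | (4,1) | tMaxX 1.4800 tMaxY 0.7967 | tΔX 2.0000 tΔY 1.1547
    t=0.7967 [y] (4,2) — stop
  → r_3 = 0.7967
beam 4: φ=90°, α=165°
  cosα=-0.9659 sinα=0.2588 | (4,1) | tMaxX 0.7661 tMaxY 2.6660 | tΔX 1.0353 tΔY 3.8637
    t=0.7661 [x] (3,1)
    t=1.8014 [x] (2,1)
    t=2.6660 [y] (2,2)
    t=2.8367 [x] (1,2)
    t=3.8719 [x] (0,2) — stop
  → r_4 = 3.8719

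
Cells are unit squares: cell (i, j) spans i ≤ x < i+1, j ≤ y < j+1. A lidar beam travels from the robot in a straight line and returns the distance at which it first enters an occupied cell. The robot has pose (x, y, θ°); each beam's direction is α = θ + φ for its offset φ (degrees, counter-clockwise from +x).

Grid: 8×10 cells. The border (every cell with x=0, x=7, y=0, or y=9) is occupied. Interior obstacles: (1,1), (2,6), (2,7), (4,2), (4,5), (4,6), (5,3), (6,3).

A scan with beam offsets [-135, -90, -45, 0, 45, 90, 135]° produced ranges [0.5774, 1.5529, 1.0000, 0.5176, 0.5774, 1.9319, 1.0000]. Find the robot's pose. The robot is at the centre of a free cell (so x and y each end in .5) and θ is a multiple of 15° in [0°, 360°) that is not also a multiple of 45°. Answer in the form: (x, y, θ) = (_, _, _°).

(x, y, θ) = (1.5, 7.5, 165°)

The pose lattice has 40·16 = 640 candidates. Test each by forward raycasting.
  (1.5, 6.5, 345°): beam 2 = 1.9319 ≠ 1.5529 ✗
  (5.5, 6.5, 255°): beam 1 = 2.8868 ≠ 0.5774 ✗
  (1.5, 8.5, 30°): beam 1 = 1.9319 ≠ 0.5774 ✗
  …
  (1.5, 7.5, 165°): r_1=0.5774, r_2=1.5529, r_3=1.0000, r_4=0.5176, r_5=0.5774, r_6=1.9319, r_7=1.0000 — all match ✓
Only this pose fits every beam.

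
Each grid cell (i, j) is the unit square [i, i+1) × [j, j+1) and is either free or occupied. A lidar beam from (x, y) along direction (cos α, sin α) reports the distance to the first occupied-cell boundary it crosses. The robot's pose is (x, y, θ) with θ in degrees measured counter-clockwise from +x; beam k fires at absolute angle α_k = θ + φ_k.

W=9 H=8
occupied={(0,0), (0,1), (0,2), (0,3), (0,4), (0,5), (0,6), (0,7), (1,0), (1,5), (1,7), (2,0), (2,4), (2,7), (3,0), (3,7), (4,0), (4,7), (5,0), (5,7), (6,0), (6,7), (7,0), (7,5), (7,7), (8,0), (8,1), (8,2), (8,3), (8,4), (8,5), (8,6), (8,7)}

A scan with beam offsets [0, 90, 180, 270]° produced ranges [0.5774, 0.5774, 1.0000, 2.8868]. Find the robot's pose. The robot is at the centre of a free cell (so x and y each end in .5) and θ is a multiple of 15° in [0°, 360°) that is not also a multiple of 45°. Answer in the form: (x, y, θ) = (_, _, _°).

The pose lattice has 39·16 = 624 candidates. Test each by forward raycasting.
  (6.5, 6.5, 15°): beam 1 = 1.5529 ≠ 0.5774 ✗
  (6.5, 3.5, 210°): beam 1 = 5.0000 ≠ 0.5774 ✗
  (4.5, 5.5, 330°): beam 1 = 4.0415 ≠ 0.5774 ✗
  (7.5, 4.5, 105°): beam 1 = 0.5176 ≠ 0.5774 ✗
  …
  (1.5, 1.5, 150°): r_1=0.5774, r_2=0.5774, r_3=1.0000, r_4=2.8868 — all match ✓
No second candidate reproduces the full scan.

(x, y, θ) = (1.5, 1.5, 150°)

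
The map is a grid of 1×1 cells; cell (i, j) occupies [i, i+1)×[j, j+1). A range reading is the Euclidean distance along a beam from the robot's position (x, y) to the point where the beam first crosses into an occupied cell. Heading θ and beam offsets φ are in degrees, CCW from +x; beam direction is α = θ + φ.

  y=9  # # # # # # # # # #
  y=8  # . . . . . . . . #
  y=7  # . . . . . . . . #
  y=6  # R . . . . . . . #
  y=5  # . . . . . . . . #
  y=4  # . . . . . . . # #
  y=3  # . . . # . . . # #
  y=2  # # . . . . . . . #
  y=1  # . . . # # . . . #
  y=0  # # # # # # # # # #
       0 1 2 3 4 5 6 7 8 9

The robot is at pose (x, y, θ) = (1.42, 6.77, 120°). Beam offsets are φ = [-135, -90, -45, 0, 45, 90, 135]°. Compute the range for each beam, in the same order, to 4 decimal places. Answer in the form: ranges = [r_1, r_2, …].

beam 1: φ=-135°, α=345°
  direction (0.9659, -0.2588); cell (1,6); t to first gridline: x 0.6005, y 2.9751 (then +1.0353 / +3.8637)
    (2,6) via x @ 0.6005
    (3,6) via x @ 1.6357
    (4,6) via x @ 2.6710
    (4,5) via y @ 2.9751
    (5,5) via x @ 3.7063
    (6,5) via x @ 4.7416
    (7,5) via x @ 5.7768
    (8,5) via x @ 6.8121
    (8,4) via y @ 6.8388  # hit
  → r_1 = 6.8388
beam 2: φ=-90°, α=30°
  direction (0.8660, 0.5000); cell (1,6); t to first gridline: x 0.6697, y 0.4600 (then +1.1547 / +2.0000)
    (1,7) via y @ 0.4600
    (2,7) via x @ 0.6697
    (3,7) via x @ 1.8244
    (3,8) via y @ 2.4600
    (4,8) via x @ 2.9791
    (5,8) via x @ 4.1338
    (5,9) via y @ 4.4600  # hit
  → r_2 = 4.4600
beam 3: φ=-45°, α=75°
  direction (0.2588, 0.9659); cell (1,6); t to first gridline: x 2.2409, y 0.2381 (then +3.8637 / +1.0353)
    (1,7) via y @ 0.2381
    (1,8) via y @ 1.2734
    (2,8) via x @ 2.2409
    (2,9) via y @ 2.3087  # hit
  → r_3 = 2.3087
beam 4: φ=0°, α=120°
  direction (-0.5000, 0.8660); cell (1,6); t to first gridline: x 0.8400, y 0.2656 (then +2.0000 / +1.1547)
    (1,7) via y @ 0.2656
    (0,7) via x @ 0.8400  # hit
  → r_4 = 0.8400
beam 5: φ=45°, α=165°
  direction (-0.9659, 0.2588); cell (1,6); t to first gridline: x 0.4348, y 0.8887 (then +1.0353 / +3.8637)
    (0,6) via x @ 0.4348  # hit
  → r_5 = 0.4348
beam 6: φ=90°, α=210°
  direction (-0.8660, -0.5000); cell (1,6); t to first gridline: x 0.4850, y 1.5400 (then +1.1547 / +2.0000)
    (0,6) via x @ 0.4850  # hit
  → r_6 = 0.4850
beam 7: φ=135°, α=255°
  direction (-0.2588, -0.9659); cell (1,6); t to first gridline: x 1.6228, y 0.7972 (then +3.8637 / +1.0353)
    (1,5) via y @ 0.7972
    (0,5) via x @ 1.6228  # hit
  → r_7 = 1.6228

ranges = [6.8388, 4.4600, 2.3087, 0.8400, 0.4348, 0.4850, 1.6228]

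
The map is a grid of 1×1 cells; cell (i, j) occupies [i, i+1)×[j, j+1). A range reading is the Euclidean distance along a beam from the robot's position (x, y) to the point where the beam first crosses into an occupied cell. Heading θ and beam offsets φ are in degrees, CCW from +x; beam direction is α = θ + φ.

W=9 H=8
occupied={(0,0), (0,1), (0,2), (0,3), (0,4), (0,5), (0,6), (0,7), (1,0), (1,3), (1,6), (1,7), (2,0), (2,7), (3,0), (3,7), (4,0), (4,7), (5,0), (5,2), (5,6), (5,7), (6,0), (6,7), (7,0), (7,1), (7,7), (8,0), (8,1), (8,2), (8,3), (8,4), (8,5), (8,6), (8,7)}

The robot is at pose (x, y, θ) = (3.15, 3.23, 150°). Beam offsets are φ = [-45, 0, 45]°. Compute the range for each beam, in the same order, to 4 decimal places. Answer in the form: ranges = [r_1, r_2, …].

beam 1: φ=-45°, α=105°
  d=(-0.2588,0.9659)  start (3,3)  tX=0.5796 tY=0.7972  stride 1/|dx|=3.8637 1/|dy|=1.0353
    cross x-line → (2,3), t=0.5796
    cross y-line → (2,4), t=0.7972
    cross y-line → (2,5), t=1.8324
    cross y-line → (2,6), t=2.8677
    cross y-line → (2,7), t=3.9030 (wall)
  → r_1 = 3.9030
beam 2: φ=0°, α=150°
  d=(-0.8660,0.5000)  start (3,3)  tX=0.1732 tY=1.5400  stride 1/|dx|=1.1547 1/|dy|=2.0000
    cross x-line → (2,3), t=0.1732
    cross x-line → (1,3), t=1.3279 (wall)
  → r_2 = 1.3279
beam 3: φ=45°, α=195°
  d=(-0.9659,-0.2588)  start (3,3)  tX=0.1553 tY=0.8887  stride 1/|dx|=1.0353 1/|dy|=3.8637
    cross x-line → (2,3), t=0.1553
    cross y-line → (2,2), t=0.8887
    cross x-line → (1,2), t=1.1906
    cross x-line → (0,2), t=2.2258 (wall)
  → r_3 = 2.2258

ranges = [3.9030, 1.3279, 2.2258]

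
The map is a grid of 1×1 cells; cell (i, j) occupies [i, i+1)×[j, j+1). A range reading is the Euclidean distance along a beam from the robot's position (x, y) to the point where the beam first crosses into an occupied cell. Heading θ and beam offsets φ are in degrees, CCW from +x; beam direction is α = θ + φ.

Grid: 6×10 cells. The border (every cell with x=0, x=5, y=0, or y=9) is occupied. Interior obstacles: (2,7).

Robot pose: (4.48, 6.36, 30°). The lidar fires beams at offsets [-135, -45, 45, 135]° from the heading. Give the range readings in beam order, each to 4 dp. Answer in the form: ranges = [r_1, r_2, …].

ranges = [5.5491, 0.5383, 2.0091, 2.4728]

beam 1: φ=-135°, α=255°
  dir = (cos 255°, sin 255°) = (-0.2588, -0.9659); from cell (4,6)
  next x-line at t=1.8546, next y-line at t=0.3727; Δt_x=3.8637, Δt_y=1.0353
    y: enter (4,5) at t=0.3727
    y: enter (4,4) at t=1.4080
    x: enter (3,4) at t=1.8546
    y: enter (3,3) at t=2.4433
    y: enter (3,2) at t=3.4785
    y: enter (3,1) at t=4.5138
    y: enter (3,0) at t=5.5491 ← occupied
  → r_1 = 5.5491
beam 2: φ=-45°, α=345°
  dir = (cos 345°, sin 345°) = (0.9659, -0.2588); from cell (4,6)
  next x-line at t=0.5383, next y-line at t=1.3909; Δt_x=1.0353, Δt_y=3.8637
    x: enter (5,6) at t=0.5383 ← occupied
  → r_2 = 0.5383
beam 3: φ=45°, α=75°
  dir = (cos 75°, sin 75°) = (0.2588, 0.9659); from cell (4,6)
  next x-line at t=2.0091, next y-line at t=0.6626; Δt_x=3.8637, Δt_y=1.0353
    y: enter (4,7) at t=0.6626
    y: enter (4,8) at t=1.6979
    x: enter (5,8) at t=2.0091 ← occupied
  → r_3 = 2.0091
beam 4: φ=135°, α=165°
  dir = (cos 165°, sin 165°) = (-0.9659, 0.2588); from cell (4,6)
  next x-line at t=0.4969, next y-line at t=2.4728; Δt_x=1.0353, Δt_y=3.8637
    x: enter (3,6) at t=0.4969
    x: enter (2,6) at t=1.5322
    y: enter (2,7) at t=2.4728 ← occupied
  → r_4 = 2.4728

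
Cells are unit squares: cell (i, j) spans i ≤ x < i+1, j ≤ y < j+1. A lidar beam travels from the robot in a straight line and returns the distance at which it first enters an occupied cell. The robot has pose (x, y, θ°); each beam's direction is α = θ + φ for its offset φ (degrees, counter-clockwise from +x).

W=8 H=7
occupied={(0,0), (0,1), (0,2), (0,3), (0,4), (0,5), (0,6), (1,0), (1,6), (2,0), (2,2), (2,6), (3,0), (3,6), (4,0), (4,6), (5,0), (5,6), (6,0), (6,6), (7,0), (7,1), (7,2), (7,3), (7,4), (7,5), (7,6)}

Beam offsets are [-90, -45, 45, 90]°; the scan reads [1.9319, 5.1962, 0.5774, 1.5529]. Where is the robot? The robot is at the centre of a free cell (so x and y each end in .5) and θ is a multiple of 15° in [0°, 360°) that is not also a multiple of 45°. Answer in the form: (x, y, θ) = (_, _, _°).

Enumerate (i+0.5, j+0.5, θ) over the 29 free cells and 16 admissible headings. For each, cast all 4 beams and compare to the given ranges.
  (2.5, 5.5, 285°): beam 1 = 1.5529 ≠ 1.9319 ✗
  (6.5, 1.5, 195°): beam 1 = 4.6587 ≠ 1.9319 ✗
  (1.5, 5.5, 195°): beam 1 = 0.5176 ≠ 1.9319 ✗
  (3.5, 1.5, 75°): beam 2 = 4.0415 ≠ 5.1962 ✗
  (4.5, 1.5, 150°): beam 1 = 5.0000 ≠ 1.9319 ✗
  …
  (2.5, 1.5, 75°): r_1=1.9319, r_2=5.1962, r_3=0.5774, r_4=1.5529 — all match ✓
No second candidate reproduces the full scan.

(x, y, θ) = (2.5, 1.5, 75°)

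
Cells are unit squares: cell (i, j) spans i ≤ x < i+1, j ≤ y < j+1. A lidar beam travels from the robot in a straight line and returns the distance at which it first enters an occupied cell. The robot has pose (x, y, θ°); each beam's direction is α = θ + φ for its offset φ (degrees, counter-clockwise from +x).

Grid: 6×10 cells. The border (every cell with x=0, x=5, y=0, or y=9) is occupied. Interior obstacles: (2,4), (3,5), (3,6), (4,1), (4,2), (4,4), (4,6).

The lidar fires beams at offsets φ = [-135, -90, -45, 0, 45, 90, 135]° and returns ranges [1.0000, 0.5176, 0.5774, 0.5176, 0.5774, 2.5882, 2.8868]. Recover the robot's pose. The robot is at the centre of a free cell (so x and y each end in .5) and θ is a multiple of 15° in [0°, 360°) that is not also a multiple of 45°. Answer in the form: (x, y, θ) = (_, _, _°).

(x, y, θ) = (3.5, 1.5, 345°)

Candidates: 25 free-cell centres × 16 headings = 400 poses. Raycast each; keep the one whose scan matches to 4 dp.
  (3.5, 8.5, 255°): beam 1 = 0.5774 ≠ 1.0000 ✗
  (3.5, 2.5, 165°): beam 1 = 0.5774 ≠ 1.0000 ✗
  (1.5, 2.5, 300°): beam 1 = 0.5176 ≠ 1.0000 ✗
  (4.5, 8.5, 330°): beam 1 = 3.6235 ≠ 1.0000 ✗
  …
  (3.5, 1.5, 345°): r_1=1.0000, r_2=0.5176, r_3=0.5774, r_4=0.5176, r_5=0.5774, r_6=2.5882, r_7=2.8868 — all match ✓
Unique over the lattice → pose = (3.5, 1.5, 345°).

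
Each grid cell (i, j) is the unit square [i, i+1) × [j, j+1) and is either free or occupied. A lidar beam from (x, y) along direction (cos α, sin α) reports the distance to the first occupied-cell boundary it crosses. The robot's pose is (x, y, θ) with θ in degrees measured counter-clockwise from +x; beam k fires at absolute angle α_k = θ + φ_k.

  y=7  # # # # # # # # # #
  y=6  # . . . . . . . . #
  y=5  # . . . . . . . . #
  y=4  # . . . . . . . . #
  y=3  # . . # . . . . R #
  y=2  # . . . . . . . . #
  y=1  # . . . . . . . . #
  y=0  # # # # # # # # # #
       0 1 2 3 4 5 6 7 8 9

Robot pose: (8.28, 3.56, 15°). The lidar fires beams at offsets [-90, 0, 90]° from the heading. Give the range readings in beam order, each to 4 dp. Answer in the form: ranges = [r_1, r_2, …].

ranges = [2.6503, 0.7454, 3.5614]

beam 1: φ=-90°, α=285°
  direction (0.2588, -0.9659); cell (8,3); t to first gridline: x 2.7819, y 0.5798 (then +3.8637 / +1.0353)
    (8,2) via y @ 0.5798
    (8,1) via y @ 1.6150
    (8,0) via y @ 2.6503  # hit
  → r_1 = 2.6503
beam 2: φ=0°, α=15°
  direction (0.9659, 0.2588); cell (8,3); t to first gridline: x 0.7454, y 1.7000 (then +1.0353 / +3.8637)
    (9,3) via x @ 0.7454  # hit
  → r_2 = 0.7454
beam 3: φ=90°, α=105°
  direction (-0.2588, 0.9659); cell (8,3); t to first gridline: x 1.0818, y 0.4555 (then +3.8637 / +1.0353)
    (8,4) via y @ 0.4555
    (7,4) via x @ 1.0818
    (7,5) via y @ 1.4908
    (7,6) via y @ 2.5261
    (7,7) via y @ 3.5614  # hit
  → r_3 = 3.5614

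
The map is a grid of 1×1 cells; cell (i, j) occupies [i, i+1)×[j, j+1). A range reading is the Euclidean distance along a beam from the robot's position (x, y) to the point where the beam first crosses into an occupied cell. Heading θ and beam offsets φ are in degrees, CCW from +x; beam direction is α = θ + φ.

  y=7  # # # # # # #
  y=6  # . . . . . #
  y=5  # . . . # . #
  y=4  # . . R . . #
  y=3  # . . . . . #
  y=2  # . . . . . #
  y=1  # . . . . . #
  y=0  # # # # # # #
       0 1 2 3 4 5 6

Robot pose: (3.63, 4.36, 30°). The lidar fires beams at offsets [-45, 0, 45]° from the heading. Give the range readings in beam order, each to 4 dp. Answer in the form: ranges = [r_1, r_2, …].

beam 1: φ=-45°, α=345°
  cosα=0.9659 sinα=-0.2588 | (3,4) | tMaxX 0.3831 tMaxY 1.3909 | tΔX 1.0353 tΔY 3.8637
    t=0.3831 [x] (4,4)
    t=1.3909 [y] (4,3)
    t=1.4183 [x] (5,3)
    t=2.4536 [x] (6,3) — stop
  → r_1 = 2.4536
beam 2: φ=0°, α=30°
  cosα=0.8660 sinα=0.5000 | (3,4) | tMaxX 0.4272 tMaxY 1.2800 | tΔX 1.1547 tΔY 2.0000
    t=0.4272 [x] (4,4)
    t=1.2800 [y] (4,5) — stop
  → r_2 = 1.2800
beam 3: φ=45°, α=75°
  cosα=0.2588 sinα=0.9659 | (3,4) | tMaxX 1.4296 tMaxY 0.6626 | tΔX 3.8637 tΔY 1.0353
    t=0.6626 [y] (3,5)
    t=1.4296 [x] (4,5) — stop
  → r_3 = 1.4296

ranges = [2.4536, 1.2800, 1.4296]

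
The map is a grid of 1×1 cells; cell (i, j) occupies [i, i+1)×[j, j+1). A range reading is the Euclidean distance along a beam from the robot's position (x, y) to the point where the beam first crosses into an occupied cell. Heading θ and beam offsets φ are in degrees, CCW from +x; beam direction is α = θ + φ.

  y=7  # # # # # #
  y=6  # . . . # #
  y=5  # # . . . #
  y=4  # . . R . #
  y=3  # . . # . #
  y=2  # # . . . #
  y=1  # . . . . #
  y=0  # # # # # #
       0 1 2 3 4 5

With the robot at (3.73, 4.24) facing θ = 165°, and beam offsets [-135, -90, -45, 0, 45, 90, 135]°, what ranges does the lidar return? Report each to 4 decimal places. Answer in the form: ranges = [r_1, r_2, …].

beam 1: φ=-135°, α=30°
  direction (0.8660, 0.5000); cell (3,4); t to first gridline: x 0.3118, y 1.5200 (then +1.1547 / +2.0000)
    (4,4) via x @ 0.3118
    (5,4) via x @ 1.4665  # hit
  → r_1 = 1.4665
beam 2: φ=-90°, α=75°
  direction (0.2588, 0.9659); cell (3,4); t to first gridline: x 1.0432, y 0.7868 (then +3.8637 / +1.0353)
    (3,5) via y @ 0.7868
    (4,5) via x @ 1.0432
    (4,6) via y @ 1.8221  # hit
  → r_2 = 1.8221
beam 3: φ=-45°, α=120°
  direction (-0.5000, 0.8660); cell (3,4); t to first gridline: x 1.4600, y 0.8776 (then +2.0000 / +1.1547)
    (3,5) via y @ 0.8776
    (2,5) via x @ 1.4600
    (2,6) via y @ 2.0323
    (2,7) via y @ 3.1870  # hit
  → r_3 = 3.1870
beam 4: φ=0°, α=165°
  direction (-0.9659, 0.2588); cell (3,4); t to first gridline: x 0.7558, y 2.9364 (then +1.0353 / +3.8637)
    (2,4) via x @ 0.7558
    (1,4) via x @ 1.7910
    (0,4) via x @ 2.8263  # hit
  → r_4 = 2.8263
beam 5: φ=45°, α=210°
  direction (-0.8660, -0.5000); cell (3,4); t to first gridline: x 0.8429, y 0.4800 (then +1.1547 / +2.0000)
    (3,3) via y @ 0.4800  # hit
  → r_5 = 0.4800
beam 6: φ=90°, α=255°
  direction (-0.2588, -0.9659); cell (3,4); t to first gridline: x 2.8205, y 0.2485 (then +3.8637 / +1.0353)
    (3,3) via y @ 0.2485  # hit
  → r_6 = 0.2485
beam 7: φ=135°, α=300°
  direction (0.5000, -0.8660); cell (3,4); t to first gridline: x 0.5400, y 0.2771 (then +2.0000 / +1.1547)
    (3,3) via y @ 0.2771  # hit
  → r_7 = 0.2771

ranges = [1.4665, 1.8221, 3.1870, 2.8263, 0.4800, 0.2485, 0.2771]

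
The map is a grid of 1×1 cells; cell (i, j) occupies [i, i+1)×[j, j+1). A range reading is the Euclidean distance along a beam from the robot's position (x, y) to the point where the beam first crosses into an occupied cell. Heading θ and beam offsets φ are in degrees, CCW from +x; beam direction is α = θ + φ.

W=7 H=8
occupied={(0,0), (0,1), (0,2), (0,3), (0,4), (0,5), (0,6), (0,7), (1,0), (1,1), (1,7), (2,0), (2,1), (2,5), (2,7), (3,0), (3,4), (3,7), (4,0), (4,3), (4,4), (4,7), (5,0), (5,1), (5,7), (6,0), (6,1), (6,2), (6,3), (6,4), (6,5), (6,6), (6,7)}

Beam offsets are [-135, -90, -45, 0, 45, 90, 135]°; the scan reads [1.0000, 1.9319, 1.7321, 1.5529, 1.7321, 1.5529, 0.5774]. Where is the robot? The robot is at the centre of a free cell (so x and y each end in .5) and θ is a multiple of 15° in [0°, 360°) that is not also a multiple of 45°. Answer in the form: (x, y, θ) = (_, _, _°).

Enumerate (i+0.5, j+0.5, θ) over the 23 free cells and 16 admissible headings. For each, cast all 7 beams and compare to the given ranges.
  (1.5, 5.5, 240°): beam 1 = 1.5529 ≠ 1.0000 ✗
  (5.5, 6.5, 30°): beam 1 = 1.9319 ≠ 1.0000 ✗
  (4.5, 6.5, 210°): beam 1 = 0.5176 ≠ 1.0000 ✗
  (3.5, 2.5, 120°): beam 1 = 1.9319 ≠ 1.0000 ✗
  …
  (4.5, 6.5, 285°): r_1=1.0000, r_2=1.9319, r_3=1.7321, r_4=1.5529, r_5=1.7321, r_6=1.5529, r_7=0.5774 — all match ✓
No second candidate reproduces the full scan.

(x, y, θ) = (4.5, 6.5, 285°)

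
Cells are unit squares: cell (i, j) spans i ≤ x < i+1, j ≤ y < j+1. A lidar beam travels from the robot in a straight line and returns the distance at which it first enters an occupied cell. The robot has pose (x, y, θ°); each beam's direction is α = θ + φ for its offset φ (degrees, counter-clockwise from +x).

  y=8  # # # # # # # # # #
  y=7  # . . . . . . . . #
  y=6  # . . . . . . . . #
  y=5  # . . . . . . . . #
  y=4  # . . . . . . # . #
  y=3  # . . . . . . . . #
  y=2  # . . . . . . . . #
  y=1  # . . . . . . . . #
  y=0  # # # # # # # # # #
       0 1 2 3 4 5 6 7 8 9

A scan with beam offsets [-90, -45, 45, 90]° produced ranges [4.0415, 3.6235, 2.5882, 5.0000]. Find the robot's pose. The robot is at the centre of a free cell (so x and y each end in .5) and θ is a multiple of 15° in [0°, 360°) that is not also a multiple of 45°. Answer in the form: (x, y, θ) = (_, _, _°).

Enumerate (i+0.5, j+0.5, θ) over the 55 free cells and 16 admissible headings. For each, cast all 4 beams and compare to the given ranges.
  (5.5, 6.5, 30°): beam 1 = 6.3509 ≠ 4.0415 ✗
  (4.5, 7.5, 60°): beam 1 = 5.1962 ≠ 4.0415 ✗
  (3.5, 1.5, 195°): beam 1 = 6.7293 ≠ 4.0415 ✗
  (8.5, 7.5, 165°): beam 1 = 0.5176 ≠ 4.0415 ✗
  (3.5, 6.5, 165°): beam 1 = 1.5529 ≠ 4.0415 ✗
  …
  (4.5, 3.5, 240°): r_1=4.0415, r_2=3.6235, r_3=2.5882, r_4=5.0000 — all match ✓
Unique over the lattice → pose = (4.5, 3.5, 240°).

(x, y, θ) = (4.5, 3.5, 240°)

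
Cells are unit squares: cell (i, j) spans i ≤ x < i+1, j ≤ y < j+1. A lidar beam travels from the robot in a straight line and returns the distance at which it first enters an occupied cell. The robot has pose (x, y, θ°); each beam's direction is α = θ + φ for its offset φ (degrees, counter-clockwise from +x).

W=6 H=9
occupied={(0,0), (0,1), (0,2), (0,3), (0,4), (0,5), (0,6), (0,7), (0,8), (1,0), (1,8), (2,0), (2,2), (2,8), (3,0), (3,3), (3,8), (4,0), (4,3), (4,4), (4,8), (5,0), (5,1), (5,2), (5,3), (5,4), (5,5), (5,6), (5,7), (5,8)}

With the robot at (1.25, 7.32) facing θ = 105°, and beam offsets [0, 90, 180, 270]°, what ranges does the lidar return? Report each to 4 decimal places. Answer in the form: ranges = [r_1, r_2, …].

ranges = [0.7040, 0.2588, 4.4724, 2.6273]

beam 1: φ=0°, α=105°
  direction (-0.2588, 0.9659); cell (1,7); t to first gridline: x 0.9659, y 0.7040 (then +3.8637 / +1.0353)
    (1,8) via y @ 0.7040  # hit
  → r_1 = 0.7040
beam 2: φ=90°, α=195°
  direction (-0.9659, -0.2588); cell (1,7); t to first gridline: x 0.2588, y 1.2364 (then +1.0353 / +3.8637)
    (0,7) via x @ 0.2588  # hit
  → r_2 = 0.2588
beam 3: φ=180°, α=285°
  direction (0.2588, -0.9659); cell (1,7); t to first gridline: x 2.8978, y 0.3313 (then +3.8637 / +1.0353)
    (1,6) via y @ 0.3313
    (1,5) via y @ 1.3666
    (1,4) via y @ 2.4018
    (2,4) via x @ 2.8978
    (2,3) via y @ 3.4371
    (2,2) via y @ 4.4724  # hit
  → r_3 = 4.4724
beam 4: φ=270°, α=15°
  direction (0.9659, 0.2588); cell (1,7); t to first gridline: x 0.7765, y 2.6273 (then +1.0353 / +3.8637)
    (2,7) via x @ 0.7765
    (3,7) via x @ 1.8117
    (3,8) via y @ 2.6273  # hit
  → r_4 = 2.6273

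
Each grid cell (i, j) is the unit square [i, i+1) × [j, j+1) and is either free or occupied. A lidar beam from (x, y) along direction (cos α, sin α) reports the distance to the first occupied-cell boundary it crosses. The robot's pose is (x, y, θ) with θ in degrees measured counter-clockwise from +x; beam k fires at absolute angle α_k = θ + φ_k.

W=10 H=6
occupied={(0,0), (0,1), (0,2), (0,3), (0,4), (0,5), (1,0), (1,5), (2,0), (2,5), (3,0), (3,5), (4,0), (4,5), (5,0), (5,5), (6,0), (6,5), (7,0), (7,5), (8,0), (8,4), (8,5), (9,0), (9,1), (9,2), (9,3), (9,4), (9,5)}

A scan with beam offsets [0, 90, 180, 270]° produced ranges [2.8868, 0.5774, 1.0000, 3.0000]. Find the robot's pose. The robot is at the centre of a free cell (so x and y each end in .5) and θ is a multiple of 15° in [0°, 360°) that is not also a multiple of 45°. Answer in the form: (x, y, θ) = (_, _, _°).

Candidates: 31 free-cell centres × 16 headings = 496 poses. Raycast each; keep the one whose scan matches to 4 dp.
  (6.5, 1.5, 30°): beam 2 = 4.0415 ≠ 0.5774 ✗
  (4.5, 3.5, 60°): beam 1 = 1.7321 ≠ 2.8868 ✗
  (3.5, 2.5, 195°): beam 1 = 2.5882 ≠ 2.8868 ✗
  (4.5, 4.5, 195°): beam 1 = 3.6235 ≠ 2.8868 ✗
  (7.5, 2.5, 285°): beam 1 = 1.5529 ≠ 2.8868 ✗
  …
  (1.5, 2.5, 60°): r_1=2.8868, r_2=0.5774, r_3=1.0000, r_4=3.0000 — all match ✓
Only this pose fits every beam.

(x, y, θ) = (1.5, 2.5, 60°)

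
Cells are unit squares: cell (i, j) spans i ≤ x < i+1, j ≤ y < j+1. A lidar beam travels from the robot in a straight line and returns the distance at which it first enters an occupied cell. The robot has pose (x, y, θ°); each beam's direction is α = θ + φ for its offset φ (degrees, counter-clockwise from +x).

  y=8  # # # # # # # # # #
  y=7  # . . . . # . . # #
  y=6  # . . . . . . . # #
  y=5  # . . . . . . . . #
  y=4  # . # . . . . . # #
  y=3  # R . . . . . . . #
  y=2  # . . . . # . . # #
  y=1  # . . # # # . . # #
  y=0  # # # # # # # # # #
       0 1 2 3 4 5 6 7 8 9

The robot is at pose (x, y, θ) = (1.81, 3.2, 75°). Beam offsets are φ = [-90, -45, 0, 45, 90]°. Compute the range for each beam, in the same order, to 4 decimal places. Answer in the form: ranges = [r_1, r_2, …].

ranges = [3.3025, 7.1476, 0.8282, 1.6200, 0.8386]

beam 1: φ=-90°, α=345°
  cosα=0.9659 sinα=-0.2588 | (1,3) | tMaxX 0.1967 tMaxY 0.7727 | tΔX 1.0353 tΔY 3.8637
    t=0.1967 [x] (2,3)
    t=0.7727 [y] (2,2)
    t=1.2320 [x] (3,2)
    t=2.2673 [x] (4,2)
    t=3.3025 [x] (5,2) — stop
  → r_1 = 3.3025
beam 2: φ=-45°, α=30°
  cosα=0.8660 sinα=0.5000 | (1,3) | tMaxX 0.2194 tMaxY 1.6000 | tΔX 1.1547 tΔY 2.0000
    t=0.2194 [x] (2,3)
    t=1.3741 [x] (3,3)
    t=1.6000 [y] (3,4)
    t=2.5288 [x] (4,4)
    t=3.6000 [y] (4,5)
    t=3.6835 [x] (5,5)
    t=4.8382 [x] (6,5)
    t=5.6000 [y] (6,6)
    t=5.9929 [x] (7,6)
    t=7.1476 [x] (8,6) — stop
  → r_2 = 7.1476
beam 3: φ=0°, α=75°
  cosα=0.2588 sinα=0.9659 | (1,3) | tMaxX 0.7341 tMaxY 0.8282 | tΔX 3.8637 tΔY 1.0353
    t=0.7341 [x] (2,3)
    t=0.8282 [y] (2,4) — stop
  → r_3 = 0.8282
beam 4: φ=45°, α=120°
  cosα=-0.5000 sinα=0.8660 | (1,3) | tMaxX 1.6200 tMaxY 0.9238 | tΔX 2.0000 tΔY 1.1547
    t=0.9238 [y] (1,4)
    t=1.6200 [x] (0,4) — stop
  → r_4 = 1.6200
beam 5: φ=90°, α=165°
  cosα=-0.9659 sinα=0.2588 | (1,3) | tMaxX 0.8386 tMaxY 3.0910 | tΔX 1.0353 tΔY 3.8637
    t=0.8386 [x] (0,3) — stop
  → r_5 = 0.8386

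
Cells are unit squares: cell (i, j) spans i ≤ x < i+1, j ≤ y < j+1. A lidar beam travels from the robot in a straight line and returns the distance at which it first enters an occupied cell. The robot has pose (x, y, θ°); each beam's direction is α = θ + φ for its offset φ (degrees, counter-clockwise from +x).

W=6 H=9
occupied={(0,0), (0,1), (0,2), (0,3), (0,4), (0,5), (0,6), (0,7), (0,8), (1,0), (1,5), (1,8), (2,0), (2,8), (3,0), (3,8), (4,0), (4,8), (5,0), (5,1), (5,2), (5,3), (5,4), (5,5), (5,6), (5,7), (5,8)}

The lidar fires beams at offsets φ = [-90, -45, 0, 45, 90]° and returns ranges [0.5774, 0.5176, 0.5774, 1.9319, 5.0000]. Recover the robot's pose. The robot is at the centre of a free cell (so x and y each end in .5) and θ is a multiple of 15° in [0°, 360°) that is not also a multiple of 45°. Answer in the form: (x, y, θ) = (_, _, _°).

Candidates: 27 free-cell centres × 16 headings = 432 poses. Raycast each; keep the one whose scan matches to 4 dp.
  (2.5, 3.5, 330°): beam 1 = 2.8868 ≠ 0.5774 ✗
  (2.5, 6.5, 165°): beam 1 = 1.5529 ≠ 0.5774 ✗
  (1.5, 4.5, 240°): beam 3 = 1.0000 ≠ 0.5774 ✗
  (4.5, 4.5, 15°): beam 1 = 1.9319 ≠ 0.5774 ✗
  …
  (4.5, 1.5, 30°): r_1=0.5774, r_2=0.5176, r_3=0.5774, r_4=1.9319, r_5=5.0000 — all match ✓
Only this pose fits every beam.

(x, y, θ) = (4.5, 1.5, 30°)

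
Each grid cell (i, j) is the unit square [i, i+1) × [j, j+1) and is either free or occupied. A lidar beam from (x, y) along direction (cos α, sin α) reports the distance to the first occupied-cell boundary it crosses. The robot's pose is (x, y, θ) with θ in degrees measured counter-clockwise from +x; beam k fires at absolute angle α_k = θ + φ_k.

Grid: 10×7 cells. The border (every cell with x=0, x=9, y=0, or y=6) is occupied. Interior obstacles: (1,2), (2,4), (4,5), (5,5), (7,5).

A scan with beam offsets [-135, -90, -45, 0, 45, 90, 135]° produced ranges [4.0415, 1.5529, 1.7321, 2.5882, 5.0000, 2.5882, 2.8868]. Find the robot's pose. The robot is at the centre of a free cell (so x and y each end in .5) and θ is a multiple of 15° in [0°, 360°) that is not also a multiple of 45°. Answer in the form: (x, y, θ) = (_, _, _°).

(x, y, θ) = (5.5, 3.5, 165°)

Enumerate (i+0.5, j+0.5, θ) over the 35 free cells and 16 admissible headings. For each, cast all 7 beams and compare to the given ranges.
  (2.5, 5.5, 120°): beam 1 = 1.5529 ≠ 4.0415 ✗
  (7.5, 2.5, 60°): beam 1 = 1.5529 ≠ 4.0415 ✗
  (1.5, 5.5, 210°): beam 1 = 0.5176 ≠ 4.0415 ✗
  …
  (5.5, 3.5, 165°): r_1=4.0415, r_2=1.5529, r_3=1.7321, r_4=2.5882, r_5=5.0000, r_6=2.5882, r_7=2.8868 — all match ✓
Unique over the lattice → pose = (5.5, 3.5, 165°).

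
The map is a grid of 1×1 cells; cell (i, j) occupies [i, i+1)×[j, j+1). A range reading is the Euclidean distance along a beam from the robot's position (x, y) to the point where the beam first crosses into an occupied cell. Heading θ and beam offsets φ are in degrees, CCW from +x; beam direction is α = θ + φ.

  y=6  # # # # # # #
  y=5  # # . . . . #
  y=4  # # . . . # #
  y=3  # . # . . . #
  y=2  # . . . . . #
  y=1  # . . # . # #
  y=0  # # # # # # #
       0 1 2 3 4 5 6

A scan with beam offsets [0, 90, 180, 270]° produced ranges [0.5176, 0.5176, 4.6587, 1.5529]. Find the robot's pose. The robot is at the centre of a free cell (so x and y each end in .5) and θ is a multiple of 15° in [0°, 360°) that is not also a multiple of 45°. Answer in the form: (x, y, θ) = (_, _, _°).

(x, y, θ) = (5.5, 3.5, 15°)

Candidates: 19 free-cell centres × 16 headings = 304 poses. Raycast each; keep the one whose scan matches to 4 dp.
  (1.5, 3.5, 345°): beam 3 = 0.5176 ≠ 4.6587 ✗
  (5.5, 3.5, 255°): beam 1 = 1.5529 ≠ 0.5176 ✗
  (2.5, 4.5, 345°): beam 1 = 3.6235 ≠ 0.5176 ✗
  (5.5, 2.5, 300°): beam 1 = 0.5774 ≠ 0.5176 ✗
  …
  (5.5, 3.5, 15°): r_1=0.5176, r_2=0.5176, r_3=4.6587, r_4=1.5529 — all match ✓
Only this pose fits every beam.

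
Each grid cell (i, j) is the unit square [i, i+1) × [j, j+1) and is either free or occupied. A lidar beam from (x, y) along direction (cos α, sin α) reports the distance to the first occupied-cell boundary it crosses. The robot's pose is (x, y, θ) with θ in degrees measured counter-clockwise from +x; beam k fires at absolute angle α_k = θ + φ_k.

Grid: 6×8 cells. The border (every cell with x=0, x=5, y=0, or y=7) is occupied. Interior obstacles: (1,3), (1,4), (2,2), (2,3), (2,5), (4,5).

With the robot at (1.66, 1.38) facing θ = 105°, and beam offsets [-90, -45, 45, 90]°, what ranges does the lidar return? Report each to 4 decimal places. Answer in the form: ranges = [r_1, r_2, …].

beam 1: φ=-90°, α=15°
  d=(0.9659,0.2588)  start (1,1)  tX=0.3520 tY=2.3955  stride 1/|dx|=1.0353 1/|dy|=3.8637
    cross x-line → (2,1), t=0.3520
    cross x-line → (3,1), t=1.3873
    cross y-line → (3,2), t=2.3955
    cross x-line → (4,2), t=2.4225
    cross x-line → (5,2), t=3.4578 (wall)
  → r_1 = 3.4578
beam 2: φ=-45°, α=60°
  d=(0.5000,0.8660)  start (1,1)  tX=0.6800 tY=0.7159  stride 1/|dx|=2.0000 1/|dy|=1.1547
    cross x-line → (2,1), t=0.6800
    cross y-line → (2,2), t=0.7159 (wall)
  → r_2 = 0.7159
beam 3: φ=45°, α=150°
  d=(-0.8660,0.5000)  start (1,1)  tX=0.7621 tY=1.2400  stride 1/|dx|=1.1547 1/|dy|=2.0000
    cross x-line → (0,1), t=0.7621 (wall)
  → r_3 = 0.7621
beam 4: φ=90°, α=195°
  d=(-0.9659,-0.2588)  start (1,1)  tX=0.6833 tY=1.4682  stride 1/|dx|=1.0353 1/|dy|=3.8637
    cross x-line → (0,1), t=0.6833 (wall)
  → r_4 = 0.6833

ranges = [3.4578, 0.7159, 0.7621, 0.6833]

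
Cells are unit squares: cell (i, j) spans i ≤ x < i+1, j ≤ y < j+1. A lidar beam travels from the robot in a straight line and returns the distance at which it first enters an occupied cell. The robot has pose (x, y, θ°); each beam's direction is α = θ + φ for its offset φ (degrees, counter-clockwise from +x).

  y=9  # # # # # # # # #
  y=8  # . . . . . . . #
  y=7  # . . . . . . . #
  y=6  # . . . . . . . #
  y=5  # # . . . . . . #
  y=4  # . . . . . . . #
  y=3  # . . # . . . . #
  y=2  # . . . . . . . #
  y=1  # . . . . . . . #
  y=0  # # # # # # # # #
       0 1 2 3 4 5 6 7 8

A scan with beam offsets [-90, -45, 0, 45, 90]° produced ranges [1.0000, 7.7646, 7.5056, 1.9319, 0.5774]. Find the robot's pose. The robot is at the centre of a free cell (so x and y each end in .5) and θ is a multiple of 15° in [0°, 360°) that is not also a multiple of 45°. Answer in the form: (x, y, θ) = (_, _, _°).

(x, y, θ) = (1.5, 8.5, 330°)

Candidates: 54 free-cell centres × 16 headings = 864 poses. Raycast each; keep the one whose scan matches to 4 dp.
  (4.5, 2.5, 75°): beam 1 = 3.6235 ≠ 1.0000 ✗
  (3.5, 2.5, 330°): beam 1 = 1.7321 ≠ 1.0000 ✗
  (2.5, 7.5, 195°): beam 1 = 1.5529 ≠ 1.0000 ✗
  (3.5, 1.5, 75°): beam 1 = 1.9319 ≠ 1.0000 ✗
  …
  (1.5, 8.5, 330°): r_1=1.0000, r_2=7.7646, r_3=7.5056, r_4=1.9319, r_5=0.5774 — all match ✓
No second candidate reproduces the full scan.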